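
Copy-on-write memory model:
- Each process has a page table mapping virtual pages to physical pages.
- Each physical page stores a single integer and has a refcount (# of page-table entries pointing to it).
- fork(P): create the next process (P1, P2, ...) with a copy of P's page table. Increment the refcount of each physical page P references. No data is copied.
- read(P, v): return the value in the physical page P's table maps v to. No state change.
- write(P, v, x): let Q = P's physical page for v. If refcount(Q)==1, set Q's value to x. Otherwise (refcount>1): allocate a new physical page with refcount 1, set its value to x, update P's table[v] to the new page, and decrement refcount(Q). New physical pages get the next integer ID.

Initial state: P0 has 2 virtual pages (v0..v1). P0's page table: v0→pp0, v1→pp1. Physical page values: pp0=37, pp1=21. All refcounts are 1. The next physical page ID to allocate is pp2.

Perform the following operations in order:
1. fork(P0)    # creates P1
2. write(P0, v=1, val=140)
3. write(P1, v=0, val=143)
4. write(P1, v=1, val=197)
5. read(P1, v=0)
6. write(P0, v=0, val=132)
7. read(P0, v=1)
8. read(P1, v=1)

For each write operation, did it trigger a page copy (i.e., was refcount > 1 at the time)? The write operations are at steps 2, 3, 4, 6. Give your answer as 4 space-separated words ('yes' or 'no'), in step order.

Op 1: fork(P0) -> P1. 2 ppages; refcounts: pp0:2 pp1:2
Op 2: write(P0, v1, 140). refcount(pp1)=2>1 -> COPY to pp2. 3 ppages; refcounts: pp0:2 pp1:1 pp2:1
Op 3: write(P1, v0, 143). refcount(pp0)=2>1 -> COPY to pp3. 4 ppages; refcounts: pp0:1 pp1:1 pp2:1 pp3:1
Op 4: write(P1, v1, 197). refcount(pp1)=1 -> write in place. 4 ppages; refcounts: pp0:1 pp1:1 pp2:1 pp3:1
Op 5: read(P1, v0) -> 143. No state change.
Op 6: write(P0, v0, 132). refcount(pp0)=1 -> write in place. 4 ppages; refcounts: pp0:1 pp1:1 pp2:1 pp3:1
Op 7: read(P0, v1) -> 140. No state change.
Op 8: read(P1, v1) -> 197. No state change.

yes yes no no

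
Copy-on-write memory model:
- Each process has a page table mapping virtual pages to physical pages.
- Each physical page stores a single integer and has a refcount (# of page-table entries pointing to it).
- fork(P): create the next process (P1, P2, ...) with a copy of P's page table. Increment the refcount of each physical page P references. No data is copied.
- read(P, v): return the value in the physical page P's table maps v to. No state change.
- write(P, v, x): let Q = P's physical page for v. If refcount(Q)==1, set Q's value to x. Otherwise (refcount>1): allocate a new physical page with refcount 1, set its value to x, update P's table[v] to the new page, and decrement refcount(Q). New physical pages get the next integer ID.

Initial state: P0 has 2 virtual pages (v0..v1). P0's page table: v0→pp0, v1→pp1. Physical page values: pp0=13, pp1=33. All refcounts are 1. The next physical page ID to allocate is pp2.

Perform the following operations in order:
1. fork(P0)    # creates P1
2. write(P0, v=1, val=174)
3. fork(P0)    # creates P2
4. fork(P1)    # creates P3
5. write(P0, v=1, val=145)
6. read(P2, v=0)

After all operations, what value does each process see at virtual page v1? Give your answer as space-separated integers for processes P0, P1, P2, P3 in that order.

Answer: 145 33 174 33

Derivation:
Op 1: fork(P0) -> P1. 2 ppages; refcounts: pp0:2 pp1:2
Op 2: write(P0, v1, 174). refcount(pp1)=2>1 -> COPY to pp2. 3 ppages; refcounts: pp0:2 pp1:1 pp2:1
Op 3: fork(P0) -> P2. 3 ppages; refcounts: pp0:3 pp1:1 pp2:2
Op 4: fork(P1) -> P3. 3 ppages; refcounts: pp0:4 pp1:2 pp2:2
Op 5: write(P0, v1, 145). refcount(pp2)=2>1 -> COPY to pp3. 4 ppages; refcounts: pp0:4 pp1:2 pp2:1 pp3:1
Op 6: read(P2, v0) -> 13. No state change.
P0: v1 -> pp3 = 145
P1: v1 -> pp1 = 33
P2: v1 -> pp2 = 174
P3: v1 -> pp1 = 33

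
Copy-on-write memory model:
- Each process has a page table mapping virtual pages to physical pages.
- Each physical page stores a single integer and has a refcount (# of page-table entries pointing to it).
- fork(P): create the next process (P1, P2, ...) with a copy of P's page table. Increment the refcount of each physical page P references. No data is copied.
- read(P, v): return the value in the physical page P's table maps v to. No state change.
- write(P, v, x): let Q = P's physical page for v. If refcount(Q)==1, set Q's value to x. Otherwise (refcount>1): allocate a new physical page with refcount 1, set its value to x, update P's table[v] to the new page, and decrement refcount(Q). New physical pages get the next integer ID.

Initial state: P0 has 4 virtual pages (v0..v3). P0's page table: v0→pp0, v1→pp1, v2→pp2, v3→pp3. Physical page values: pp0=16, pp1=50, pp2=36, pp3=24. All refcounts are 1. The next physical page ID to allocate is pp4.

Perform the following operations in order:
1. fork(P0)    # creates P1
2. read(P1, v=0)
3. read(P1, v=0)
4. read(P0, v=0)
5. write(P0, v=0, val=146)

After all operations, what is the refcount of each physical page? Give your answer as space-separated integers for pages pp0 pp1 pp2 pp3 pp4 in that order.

Op 1: fork(P0) -> P1. 4 ppages; refcounts: pp0:2 pp1:2 pp2:2 pp3:2
Op 2: read(P1, v0) -> 16. No state change.
Op 3: read(P1, v0) -> 16. No state change.
Op 4: read(P0, v0) -> 16. No state change.
Op 5: write(P0, v0, 146). refcount(pp0)=2>1 -> COPY to pp4. 5 ppages; refcounts: pp0:1 pp1:2 pp2:2 pp3:2 pp4:1

Answer: 1 2 2 2 1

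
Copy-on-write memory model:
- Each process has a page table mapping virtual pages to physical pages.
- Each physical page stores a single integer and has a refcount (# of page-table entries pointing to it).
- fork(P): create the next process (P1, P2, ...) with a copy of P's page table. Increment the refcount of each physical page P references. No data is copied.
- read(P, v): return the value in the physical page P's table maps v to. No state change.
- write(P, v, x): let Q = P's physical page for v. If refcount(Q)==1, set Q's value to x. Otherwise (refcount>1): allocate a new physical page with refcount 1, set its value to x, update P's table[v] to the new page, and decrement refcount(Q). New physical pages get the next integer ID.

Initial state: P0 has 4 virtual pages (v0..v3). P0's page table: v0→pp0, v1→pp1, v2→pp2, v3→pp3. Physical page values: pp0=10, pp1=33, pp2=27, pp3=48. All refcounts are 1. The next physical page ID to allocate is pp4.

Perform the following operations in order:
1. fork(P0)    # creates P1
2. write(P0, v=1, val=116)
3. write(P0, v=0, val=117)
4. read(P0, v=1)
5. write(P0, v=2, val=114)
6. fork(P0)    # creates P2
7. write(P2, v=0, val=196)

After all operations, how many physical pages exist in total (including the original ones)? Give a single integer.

Answer: 8

Derivation:
Op 1: fork(P0) -> P1. 4 ppages; refcounts: pp0:2 pp1:2 pp2:2 pp3:2
Op 2: write(P0, v1, 116). refcount(pp1)=2>1 -> COPY to pp4. 5 ppages; refcounts: pp0:2 pp1:1 pp2:2 pp3:2 pp4:1
Op 3: write(P0, v0, 117). refcount(pp0)=2>1 -> COPY to pp5. 6 ppages; refcounts: pp0:1 pp1:1 pp2:2 pp3:2 pp4:1 pp5:1
Op 4: read(P0, v1) -> 116. No state change.
Op 5: write(P0, v2, 114). refcount(pp2)=2>1 -> COPY to pp6. 7 ppages; refcounts: pp0:1 pp1:1 pp2:1 pp3:2 pp4:1 pp5:1 pp6:1
Op 6: fork(P0) -> P2. 7 ppages; refcounts: pp0:1 pp1:1 pp2:1 pp3:3 pp4:2 pp5:2 pp6:2
Op 7: write(P2, v0, 196). refcount(pp5)=2>1 -> COPY to pp7. 8 ppages; refcounts: pp0:1 pp1:1 pp2:1 pp3:3 pp4:2 pp5:1 pp6:2 pp7:1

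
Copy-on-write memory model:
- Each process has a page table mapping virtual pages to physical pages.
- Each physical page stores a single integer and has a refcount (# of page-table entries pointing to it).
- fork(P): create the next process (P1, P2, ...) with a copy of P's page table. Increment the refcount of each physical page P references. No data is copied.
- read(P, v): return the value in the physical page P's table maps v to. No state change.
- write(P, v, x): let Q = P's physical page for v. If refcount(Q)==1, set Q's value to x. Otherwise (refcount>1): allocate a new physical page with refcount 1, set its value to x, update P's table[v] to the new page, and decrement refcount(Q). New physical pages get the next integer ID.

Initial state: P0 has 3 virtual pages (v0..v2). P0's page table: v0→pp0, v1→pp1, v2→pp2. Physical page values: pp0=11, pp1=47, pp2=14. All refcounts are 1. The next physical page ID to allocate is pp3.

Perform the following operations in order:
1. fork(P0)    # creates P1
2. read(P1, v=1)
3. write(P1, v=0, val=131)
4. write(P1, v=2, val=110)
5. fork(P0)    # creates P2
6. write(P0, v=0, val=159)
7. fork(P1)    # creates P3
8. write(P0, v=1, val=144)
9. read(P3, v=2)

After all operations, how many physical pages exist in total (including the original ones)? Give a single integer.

Answer: 7

Derivation:
Op 1: fork(P0) -> P1. 3 ppages; refcounts: pp0:2 pp1:2 pp2:2
Op 2: read(P1, v1) -> 47. No state change.
Op 3: write(P1, v0, 131). refcount(pp0)=2>1 -> COPY to pp3. 4 ppages; refcounts: pp0:1 pp1:2 pp2:2 pp3:1
Op 4: write(P1, v2, 110). refcount(pp2)=2>1 -> COPY to pp4. 5 ppages; refcounts: pp0:1 pp1:2 pp2:1 pp3:1 pp4:1
Op 5: fork(P0) -> P2. 5 ppages; refcounts: pp0:2 pp1:3 pp2:2 pp3:1 pp4:1
Op 6: write(P0, v0, 159). refcount(pp0)=2>1 -> COPY to pp5. 6 ppages; refcounts: pp0:1 pp1:3 pp2:2 pp3:1 pp4:1 pp5:1
Op 7: fork(P1) -> P3. 6 ppages; refcounts: pp0:1 pp1:4 pp2:2 pp3:2 pp4:2 pp5:1
Op 8: write(P0, v1, 144). refcount(pp1)=4>1 -> COPY to pp6. 7 ppages; refcounts: pp0:1 pp1:3 pp2:2 pp3:2 pp4:2 pp5:1 pp6:1
Op 9: read(P3, v2) -> 110. No state change.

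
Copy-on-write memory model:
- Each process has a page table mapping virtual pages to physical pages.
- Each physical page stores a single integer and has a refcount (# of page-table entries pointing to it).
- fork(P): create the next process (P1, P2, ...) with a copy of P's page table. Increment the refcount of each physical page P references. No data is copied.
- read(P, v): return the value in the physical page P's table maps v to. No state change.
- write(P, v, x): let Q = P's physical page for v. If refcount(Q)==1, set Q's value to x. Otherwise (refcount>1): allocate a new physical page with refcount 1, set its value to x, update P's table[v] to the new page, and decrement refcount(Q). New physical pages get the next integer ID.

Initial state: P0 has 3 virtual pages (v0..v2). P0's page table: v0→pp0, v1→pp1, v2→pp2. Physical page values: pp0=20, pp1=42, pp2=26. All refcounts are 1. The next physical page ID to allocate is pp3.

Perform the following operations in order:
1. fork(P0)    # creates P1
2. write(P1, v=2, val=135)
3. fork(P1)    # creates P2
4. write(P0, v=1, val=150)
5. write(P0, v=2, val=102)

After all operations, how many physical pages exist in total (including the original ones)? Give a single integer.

Op 1: fork(P0) -> P1. 3 ppages; refcounts: pp0:2 pp1:2 pp2:2
Op 2: write(P1, v2, 135). refcount(pp2)=2>1 -> COPY to pp3. 4 ppages; refcounts: pp0:2 pp1:2 pp2:1 pp3:1
Op 3: fork(P1) -> P2. 4 ppages; refcounts: pp0:3 pp1:3 pp2:1 pp3:2
Op 4: write(P0, v1, 150). refcount(pp1)=3>1 -> COPY to pp4. 5 ppages; refcounts: pp0:3 pp1:2 pp2:1 pp3:2 pp4:1
Op 5: write(P0, v2, 102). refcount(pp2)=1 -> write in place. 5 ppages; refcounts: pp0:3 pp1:2 pp2:1 pp3:2 pp4:1

Answer: 5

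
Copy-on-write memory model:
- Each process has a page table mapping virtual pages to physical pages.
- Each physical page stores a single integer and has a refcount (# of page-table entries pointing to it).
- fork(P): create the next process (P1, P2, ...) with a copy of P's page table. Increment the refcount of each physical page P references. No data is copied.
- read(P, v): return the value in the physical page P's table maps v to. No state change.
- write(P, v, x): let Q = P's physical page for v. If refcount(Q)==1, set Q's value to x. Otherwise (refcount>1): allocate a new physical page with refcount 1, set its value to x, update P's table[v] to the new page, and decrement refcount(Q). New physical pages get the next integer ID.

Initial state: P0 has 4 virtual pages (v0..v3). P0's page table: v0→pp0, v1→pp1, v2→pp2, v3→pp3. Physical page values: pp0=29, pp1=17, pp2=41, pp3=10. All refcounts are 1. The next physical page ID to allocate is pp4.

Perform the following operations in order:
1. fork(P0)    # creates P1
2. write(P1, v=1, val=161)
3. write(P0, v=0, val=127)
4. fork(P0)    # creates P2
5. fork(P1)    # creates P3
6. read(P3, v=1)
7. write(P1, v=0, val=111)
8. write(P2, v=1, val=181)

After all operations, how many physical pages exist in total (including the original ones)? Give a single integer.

Answer: 8

Derivation:
Op 1: fork(P0) -> P1. 4 ppages; refcounts: pp0:2 pp1:2 pp2:2 pp3:2
Op 2: write(P1, v1, 161). refcount(pp1)=2>1 -> COPY to pp4. 5 ppages; refcounts: pp0:2 pp1:1 pp2:2 pp3:2 pp4:1
Op 3: write(P0, v0, 127). refcount(pp0)=2>1 -> COPY to pp5. 6 ppages; refcounts: pp0:1 pp1:1 pp2:2 pp3:2 pp4:1 pp5:1
Op 4: fork(P0) -> P2. 6 ppages; refcounts: pp0:1 pp1:2 pp2:3 pp3:3 pp4:1 pp5:2
Op 5: fork(P1) -> P3. 6 ppages; refcounts: pp0:2 pp1:2 pp2:4 pp3:4 pp4:2 pp5:2
Op 6: read(P3, v1) -> 161. No state change.
Op 7: write(P1, v0, 111). refcount(pp0)=2>1 -> COPY to pp6. 7 ppages; refcounts: pp0:1 pp1:2 pp2:4 pp3:4 pp4:2 pp5:2 pp6:1
Op 8: write(P2, v1, 181). refcount(pp1)=2>1 -> COPY to pp7. 8 ppages; refcounts: pp0:1 pp1:1 pp2:4 pp3:4 pp4:2 pp5:2 pp6:1 pp7:1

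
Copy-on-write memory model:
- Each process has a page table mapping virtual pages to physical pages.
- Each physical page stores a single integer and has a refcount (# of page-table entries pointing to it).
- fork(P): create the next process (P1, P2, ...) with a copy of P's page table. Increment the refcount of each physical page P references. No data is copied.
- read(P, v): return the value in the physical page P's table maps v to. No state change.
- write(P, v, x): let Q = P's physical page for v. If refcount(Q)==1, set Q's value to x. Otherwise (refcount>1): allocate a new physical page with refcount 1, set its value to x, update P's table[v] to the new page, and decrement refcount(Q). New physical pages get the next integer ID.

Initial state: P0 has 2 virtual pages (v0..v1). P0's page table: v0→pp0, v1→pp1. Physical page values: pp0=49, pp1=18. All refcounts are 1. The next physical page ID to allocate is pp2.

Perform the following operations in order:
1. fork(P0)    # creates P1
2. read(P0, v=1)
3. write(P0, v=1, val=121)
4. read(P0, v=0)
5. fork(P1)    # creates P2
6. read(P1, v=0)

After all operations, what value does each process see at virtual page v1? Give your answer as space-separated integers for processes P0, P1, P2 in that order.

Op 1: fork(P0) -> P1. 2 ppages; refcounts: pp0:2 pp1:2
Op 2: read(P0, v1) -> 18. No state change.
Op 3: write(P0, v1, 121). refcount(pp1)=2>1 -> COPY to pp2. 3 ppages; refcounts: pp0:2 pp1:1 pp2:1
Op 4: read(P0, v0) -> 49. No state change.
Op 5: fork(P1) -> P2. 3 ppages; refcounts: pp0:3 pp1:2 pp2:1
Op 6: read(P1, v0) -> 49. No state change.
P0: v1 -> pp2 = 121
P1: v1 -> pp1 = 18
P2: v1 -> pp1 = 18

Answer: 121 18 18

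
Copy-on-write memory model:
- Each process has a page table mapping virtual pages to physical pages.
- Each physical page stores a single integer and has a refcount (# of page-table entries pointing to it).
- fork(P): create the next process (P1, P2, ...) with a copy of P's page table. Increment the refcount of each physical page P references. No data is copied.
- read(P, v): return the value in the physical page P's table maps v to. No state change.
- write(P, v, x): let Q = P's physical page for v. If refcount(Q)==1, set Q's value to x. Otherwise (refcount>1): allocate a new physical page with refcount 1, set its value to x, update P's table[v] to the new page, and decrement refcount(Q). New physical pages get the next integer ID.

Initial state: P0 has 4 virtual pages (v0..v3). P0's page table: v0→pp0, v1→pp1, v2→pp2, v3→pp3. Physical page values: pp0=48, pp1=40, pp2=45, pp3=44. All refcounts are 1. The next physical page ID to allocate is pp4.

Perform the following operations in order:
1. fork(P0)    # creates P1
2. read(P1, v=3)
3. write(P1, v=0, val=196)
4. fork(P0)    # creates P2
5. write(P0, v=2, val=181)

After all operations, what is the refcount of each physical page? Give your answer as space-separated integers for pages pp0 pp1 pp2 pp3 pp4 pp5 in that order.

Answer: 2 3 2 3 1 1

Derivation:
Op 1: fork(P0) -> P1. 4 ppages; refcounts: pp0:2 pp1:2 pp2:2 pp3:2
Op 2: read(P1, v3) -> 44. No state change.
Op 3: write(P1, v0, 196). refcount(pp0)=2>1 -> COPY to pp4. 5 ppages; refcounts: pp0:1 pp1:2 pp2:2 pp3:2 pp4:1
Op 4: fork(P0) -> P2. 5 ppages; refcounts: pp0:2 pp1:3 pp2:3 pp3:3 pp4:1
Op 5: write(P0, v2, 181). refcount(pp2)=3>1 -> COPY to pp5. 6 ppages; refcounts: pp0:2 pp1:3 pp2:2 pp3:3 pp4:1 pp5:1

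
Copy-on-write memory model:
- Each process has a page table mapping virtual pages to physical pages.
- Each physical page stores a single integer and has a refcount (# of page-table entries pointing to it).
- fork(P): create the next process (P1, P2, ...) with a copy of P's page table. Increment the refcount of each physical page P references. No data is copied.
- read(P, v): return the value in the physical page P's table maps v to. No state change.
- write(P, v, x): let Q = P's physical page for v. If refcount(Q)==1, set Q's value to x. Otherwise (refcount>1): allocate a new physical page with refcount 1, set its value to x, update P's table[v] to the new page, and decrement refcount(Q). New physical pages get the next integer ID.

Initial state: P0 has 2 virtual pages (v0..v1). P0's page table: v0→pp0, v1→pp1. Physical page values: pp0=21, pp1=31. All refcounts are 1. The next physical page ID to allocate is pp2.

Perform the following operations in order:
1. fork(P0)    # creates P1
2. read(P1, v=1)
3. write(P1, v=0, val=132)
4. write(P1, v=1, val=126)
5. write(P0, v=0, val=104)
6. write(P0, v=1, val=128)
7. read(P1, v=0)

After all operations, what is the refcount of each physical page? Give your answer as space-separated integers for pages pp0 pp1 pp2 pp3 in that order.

Op 1: fork(P0) -> P1. 2 ppages; refcounts: pp0:2 pp1:2
Op 2: read(P1, v1) -> 31. No state change.
Op 3: write(P1, v0, 132). refcount(pp0)=2>1 -> COPY to pp2. 3 ppages; refcounts: pp0:1 pp1:2 pp2:1
Op 4: write(P1, v1, 126). refcount(pp1)=2>1 -> COPY to pp3. 4 ppages; refcounts: pp0:1 pp1:1 pp2:1 pp3:1
Op 5: write(P0, v0, 104). refcount(pp0)=1 -> write in place. 4 ppages; refcounts: pp0:1 pp1:1 pp2:1 pp3:1
Op 6: write(P0, v1, 128). refcount(pp1)=1 -> write in place. 4 ppages; refcounts: pp0:1 pp1:1 pp2:1 pp3:1
Op 7: read(P1, v0) -> 132. No state change.

Answer: 1 1 1 1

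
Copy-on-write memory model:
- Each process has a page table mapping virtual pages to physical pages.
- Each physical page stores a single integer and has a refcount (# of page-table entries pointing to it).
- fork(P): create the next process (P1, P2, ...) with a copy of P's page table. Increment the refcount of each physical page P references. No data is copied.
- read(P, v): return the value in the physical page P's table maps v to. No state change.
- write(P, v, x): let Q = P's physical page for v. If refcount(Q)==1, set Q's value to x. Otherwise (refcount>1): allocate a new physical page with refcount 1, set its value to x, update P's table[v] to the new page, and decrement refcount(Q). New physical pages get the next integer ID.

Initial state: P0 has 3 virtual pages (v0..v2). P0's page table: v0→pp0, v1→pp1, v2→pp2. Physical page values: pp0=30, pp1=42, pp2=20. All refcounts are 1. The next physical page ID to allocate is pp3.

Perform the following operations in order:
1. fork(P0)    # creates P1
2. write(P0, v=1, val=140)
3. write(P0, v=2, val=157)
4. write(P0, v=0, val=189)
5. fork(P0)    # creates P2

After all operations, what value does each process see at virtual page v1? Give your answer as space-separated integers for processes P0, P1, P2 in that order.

Op 1: fork(P0) -> P1. 3 ppages; refcounts: pp0:2 pp1:2 pp2:2
Op 2: write(P0, v1, 140). refcount(pp1)=2>1 -> COPY to pp3. 4 ppages; refcounts: pp0:2 pp1:1 pp2:2 pp3:1
Op 3: write(P0, v2, 157). refcount(pp2)=2>1 -> COPY to pp4. 5 ppages; refcounts: pp0:2 pp1:1 pp2:1 pp3:1 pp4:1
Op 4: write(P0, v0, 189). refcount(pp0)=2>1 -> COPY to pp5. 6 ppages; refcounts: pp0:1 pp1:1 pp2:1 pp3:1 pp4:1 pp5:1
Op 5: fork(P0) -> P2. 6 ppages; refcounts: pp0:1 pp1:1 pp2:1 pp3:2 pp4:2 pp5:2
P0: v1 -> pp3 = 140
P1: v1 -> pp1 = 42
P2: v1 -> pp3 = 140

Answer: 140 42 140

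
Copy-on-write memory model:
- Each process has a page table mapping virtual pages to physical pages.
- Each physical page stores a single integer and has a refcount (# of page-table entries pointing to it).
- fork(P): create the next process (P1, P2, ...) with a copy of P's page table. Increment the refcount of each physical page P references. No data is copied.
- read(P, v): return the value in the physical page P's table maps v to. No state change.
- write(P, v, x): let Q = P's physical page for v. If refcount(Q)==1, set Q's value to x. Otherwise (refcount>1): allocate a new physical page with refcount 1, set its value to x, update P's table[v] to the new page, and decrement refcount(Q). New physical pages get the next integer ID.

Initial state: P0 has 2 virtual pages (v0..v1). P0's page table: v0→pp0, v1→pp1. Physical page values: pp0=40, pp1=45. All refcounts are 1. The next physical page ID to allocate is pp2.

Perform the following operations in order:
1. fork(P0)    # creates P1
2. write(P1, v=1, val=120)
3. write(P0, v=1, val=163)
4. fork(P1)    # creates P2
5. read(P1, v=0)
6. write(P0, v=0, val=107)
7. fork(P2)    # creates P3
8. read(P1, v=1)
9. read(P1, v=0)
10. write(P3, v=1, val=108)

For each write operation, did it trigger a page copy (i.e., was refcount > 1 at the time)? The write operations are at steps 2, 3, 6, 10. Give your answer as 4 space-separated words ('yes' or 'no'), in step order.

Op 1: fork(P0) -> P1. 2 ppages; refcounts: pp0:2 pp1:2
Op 2: write(P1, v1, 120). refcount(pp1)=2>1 -> COPY to pp2. 3 ppages; refcounts: pp0:2 pp1:1 pp2:1
Op 3: write(P0, v1, 163). refcount(pp1)=1 -> write in place. 3 ppages; refcounts: pp0:2 pp1:1 pp2:1
Op 4: fork(P1) -> P2. 3 ppages; refcounts: pp0:3 pp1:1 pp2:2
Op 5: read(P1, v0) -> 40. No state change.
Op 6: write(P0, v0, 107). refcount(pp0)=3>1 -> COPY to pp3. 4 ppages; refcounts: pp0:2 pp1:1 pp2:2 pp3:1
Op 7: fork(P2) -> P3. 4 ppages; refcounts: pp0:3 pp1:1 pp2:3 pp3:1
Op 8: read(P1, v1) -> 120. No state change.
Op 9: read(P1, v0) -> 40. No state change.
Op 10: write(P3, v1, 108). refcount(pp2)=3>1 -> COPY to pp4. 5 ppages; refcounts: pp0:3 pp1:1 pp2:2 pp3:1 pp4:1

yes no yes yes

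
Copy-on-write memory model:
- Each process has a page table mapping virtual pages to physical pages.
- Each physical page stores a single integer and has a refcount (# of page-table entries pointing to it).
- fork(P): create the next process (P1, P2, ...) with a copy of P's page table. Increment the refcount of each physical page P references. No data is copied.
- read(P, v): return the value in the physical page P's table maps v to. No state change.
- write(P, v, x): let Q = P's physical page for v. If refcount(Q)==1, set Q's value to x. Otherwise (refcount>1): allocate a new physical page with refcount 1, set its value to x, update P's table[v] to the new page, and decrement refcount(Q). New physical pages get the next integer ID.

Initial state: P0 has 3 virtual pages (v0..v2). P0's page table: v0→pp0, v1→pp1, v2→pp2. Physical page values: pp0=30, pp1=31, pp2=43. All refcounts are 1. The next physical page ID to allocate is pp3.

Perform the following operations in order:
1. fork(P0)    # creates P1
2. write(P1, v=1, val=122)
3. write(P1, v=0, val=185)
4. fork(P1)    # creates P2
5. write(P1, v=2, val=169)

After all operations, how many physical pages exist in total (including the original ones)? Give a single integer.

Op 1: fork(P0) -> P1. 3 ppages; refcounts: pp0:2 pp1:2 pp2:2
Op 2: write(P1, v1, 122). refcount(pp1)=2>1 -> COPY to pp3. 4 ppages; refcounts: pp0:2 pp1:1 pp2:2 pp3:1
Op 3: write(P1, v0, 185). refcount(pp0)=2>1 -> COPY to pp4. 5 ppages; refcounts: pp0:1 pp1:1 pp2:2 pp3:1 pp4:1
Op 4: fork(P1) -> P2. 5 ppages; refcounts: pp0:1 pp1:1 pp2:3 pp3:2 pp4:2
Op 5: write(P1, v2, 169). refcount(pp2)=3>1 -> COPY to pp5. 6 ppages; refcounts: pp0:1 pp1:1 pp2:2 pp3:2 pp4:2 pp5:1

Answer: 6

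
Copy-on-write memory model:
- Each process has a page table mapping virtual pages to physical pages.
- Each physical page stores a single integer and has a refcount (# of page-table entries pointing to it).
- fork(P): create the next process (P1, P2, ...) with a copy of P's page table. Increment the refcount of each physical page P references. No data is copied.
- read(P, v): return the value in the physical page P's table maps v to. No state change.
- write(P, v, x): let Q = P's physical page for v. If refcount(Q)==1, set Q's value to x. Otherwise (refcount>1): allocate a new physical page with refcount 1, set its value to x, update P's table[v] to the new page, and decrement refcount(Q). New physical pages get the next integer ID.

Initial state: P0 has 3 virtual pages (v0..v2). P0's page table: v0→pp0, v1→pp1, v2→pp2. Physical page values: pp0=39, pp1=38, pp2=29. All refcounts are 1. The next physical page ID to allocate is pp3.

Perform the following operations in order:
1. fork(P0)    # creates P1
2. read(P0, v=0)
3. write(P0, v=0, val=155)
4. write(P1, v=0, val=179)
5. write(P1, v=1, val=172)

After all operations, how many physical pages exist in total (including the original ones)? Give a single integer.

Answer: 5

Derivation:
Op 1: fork(P0) -> P1. 3 ppages; refcounts: pp0:2 pp1:2 pp2:2
Op 2: read(P0, v0) -> 39. No state change.
Op 3: write(P0, v0, 155). refcount(pp0)=2>1 -> COPY to pp3. 4 ppages; refcounts: pp0:1 pp1:2 pp2:2 pp3:1
Op 4: write(P1, v0, 179). refcount(pp0)=1 -> write in place. 4 ppages; refcounts: pp0:1 pp1:2 pp2:2 pp3:1
Op 5: write(P1, v1, 172). refcount(pp1)=2>1 -> COPY to pp4. 5 ppages; refcounts: pp0:1 pp1:1 pp2:2 pp3:1 pp4:1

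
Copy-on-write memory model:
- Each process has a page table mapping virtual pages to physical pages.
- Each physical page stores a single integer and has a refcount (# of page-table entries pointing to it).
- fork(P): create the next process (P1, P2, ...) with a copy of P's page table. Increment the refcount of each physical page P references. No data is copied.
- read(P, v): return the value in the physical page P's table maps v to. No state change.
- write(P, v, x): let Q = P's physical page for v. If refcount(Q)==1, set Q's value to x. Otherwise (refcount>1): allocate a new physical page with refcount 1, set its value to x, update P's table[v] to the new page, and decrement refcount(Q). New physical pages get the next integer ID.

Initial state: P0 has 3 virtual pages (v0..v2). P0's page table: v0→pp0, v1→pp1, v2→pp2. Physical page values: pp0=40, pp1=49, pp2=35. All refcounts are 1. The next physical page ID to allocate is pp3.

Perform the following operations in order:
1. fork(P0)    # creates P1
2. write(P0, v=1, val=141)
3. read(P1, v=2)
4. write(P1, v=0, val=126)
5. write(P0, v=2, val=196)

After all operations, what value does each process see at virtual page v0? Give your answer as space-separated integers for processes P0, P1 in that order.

Op 1: fork(P0) -> P1. 3 ppages; refcounts: pp0:2 pp1:2 pp2:2
Op 2: write(P0, v1, 141). refcount(pp1)=2>1 -> COPY to pp3. 4 ppages; refcounts: pp0:2 pp1:1 pp2:2 pp3:1
Op 3: read(P1, v2) -> 35. No state change.
Op 4: write(P1, v0, 126). refcount(pp0)=2>1 -> COPY to pp4. 5 ppages; refcounts: pp0:1 pp1:1 pp2:2 pp3:1 pp4:1
Op 5: write(P0, v2, 196). refcount(pp2)=2>1 -> COPY to pp5. 6 ppages; refcounts: pp0:1 pp1:1 pp2:1 pp3:1 pp4:1 pp5:1
P0: v0 -> pp0 = 40
P1: v0 -> pp4 = 126

Answer: 40 126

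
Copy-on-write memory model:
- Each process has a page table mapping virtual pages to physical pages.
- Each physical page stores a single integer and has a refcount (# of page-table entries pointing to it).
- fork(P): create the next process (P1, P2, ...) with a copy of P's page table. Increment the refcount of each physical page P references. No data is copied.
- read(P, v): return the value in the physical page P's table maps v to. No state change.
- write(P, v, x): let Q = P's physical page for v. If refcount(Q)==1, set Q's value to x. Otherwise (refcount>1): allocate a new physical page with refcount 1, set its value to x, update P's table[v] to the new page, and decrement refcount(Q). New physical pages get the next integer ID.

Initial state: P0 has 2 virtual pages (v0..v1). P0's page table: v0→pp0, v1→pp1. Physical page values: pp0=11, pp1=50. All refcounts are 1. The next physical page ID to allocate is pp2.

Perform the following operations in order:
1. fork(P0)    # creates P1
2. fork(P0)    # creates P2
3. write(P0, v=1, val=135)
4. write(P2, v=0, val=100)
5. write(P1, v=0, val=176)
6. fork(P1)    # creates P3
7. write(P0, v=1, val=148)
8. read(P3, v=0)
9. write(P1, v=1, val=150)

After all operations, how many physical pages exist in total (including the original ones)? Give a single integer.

Answer: 6

Derivation:
Op 1: fork(P0) -> P1. 2 ppages; refcounts: pp0:2 pp1:2
Op 2: fork(P0) -> P2. 2 ppages; refcounts: pp0:3 pp1:3
Op 3: write(P0, v1, 135). refcount(pp1)=3>1 -> COPY to pp2. 3 ppages; refcounts: pp0:3 pp1:2 pp2:1
Op 4: write(P2, v0, 100). refcount(pp0)=3>1 -> COPY to pp3. 4 ppages; refcounts: pp0:2 pp1:2 pp2:1 pp3:1
Op 5: write(P1, v0, 176). refcount(pp0)=2>1 -> COPY to pp4. 5 ppages; refcounts: pp0:1 pp1:2 pp2:1 pp3:1 pp4:1
Op 6: fork(P1) -> P3. 5 ppages; refcounts: pp0:1 pp1:3 pp2:1 pp3:1 pp4:2
Op 7: write(P0, v1, 148). refcount(pp2)=1 -> write in place. 5 ppages; refcounts: pp0:1 pp1:3 pp2:1 pp3:1 pp4:2
Op 8: read(P3, v0) -> 176. No state change.
Op 9: write(P1, v1, 150). refcount(pp1)=3>1 -> COPY to pp5. 6 ppages; refcounts: pp0:1 pp1:2 pp2:1 pp3:1 pp4:2 pp5:1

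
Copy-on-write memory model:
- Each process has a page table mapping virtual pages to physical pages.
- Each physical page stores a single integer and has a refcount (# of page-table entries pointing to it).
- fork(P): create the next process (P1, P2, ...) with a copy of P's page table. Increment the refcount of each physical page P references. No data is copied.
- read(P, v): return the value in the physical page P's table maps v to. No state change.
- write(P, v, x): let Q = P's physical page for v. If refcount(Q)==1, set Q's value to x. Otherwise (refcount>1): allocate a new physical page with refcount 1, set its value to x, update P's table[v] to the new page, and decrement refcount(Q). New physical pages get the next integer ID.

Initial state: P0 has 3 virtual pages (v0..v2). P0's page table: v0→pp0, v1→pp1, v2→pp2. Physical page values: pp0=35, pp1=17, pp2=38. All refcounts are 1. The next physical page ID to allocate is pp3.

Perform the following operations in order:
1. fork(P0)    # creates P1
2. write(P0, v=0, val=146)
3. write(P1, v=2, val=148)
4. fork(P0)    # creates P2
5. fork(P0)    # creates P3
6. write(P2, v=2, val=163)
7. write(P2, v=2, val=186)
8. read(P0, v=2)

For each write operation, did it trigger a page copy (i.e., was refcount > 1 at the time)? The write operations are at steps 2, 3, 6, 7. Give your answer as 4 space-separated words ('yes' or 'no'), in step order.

Op 1: fork(P0) -> P1. 3 ppages; refcounts: pp0:2 pp1:2 pp2:2
Op 2: write(P0, v0, 146). refcount(pp0)=2>1 -> COPY to pp3. 4 ppages; refcounts: pp0:1 pp1:2 pp2:2 pp3:1
Op 3: write(P1, v2, 148). refcount(pp2)=2>1 -> COPY to pp4. 5 ppages; refcounts: pp0:1 pp1:2 pp2:1 pp3:1 pp4:1
Op 4: fork(P0) -> P2. 5 ppages; refcounts: pp0:1 pp1:3 pp2:2 pp3:2 pp4:1
Op 5: fork(P0) -> P3. 5 ppages; refcounts: pp0:1 pp1:4 pp2:3 pp3:3 pp4:1
Op 6: write(P2, v2, 163). refcount(pp2)=3>1 -> COPY to pp5. 6 ppages; refcounts: pp0:1 pp1:4 pp2:2 pp3:3 pp4:1 pp5:1
Op 7: write(P2, v2, 186). refcount(pp5)=1 -> write in place. 6 ppages; refcounts: pp0:1 pp1:4 pp2:2 pp3:3 pp4:1 pp5:1
Op 8: read(P0, v2) -> 38. No state change.

yes yes yes no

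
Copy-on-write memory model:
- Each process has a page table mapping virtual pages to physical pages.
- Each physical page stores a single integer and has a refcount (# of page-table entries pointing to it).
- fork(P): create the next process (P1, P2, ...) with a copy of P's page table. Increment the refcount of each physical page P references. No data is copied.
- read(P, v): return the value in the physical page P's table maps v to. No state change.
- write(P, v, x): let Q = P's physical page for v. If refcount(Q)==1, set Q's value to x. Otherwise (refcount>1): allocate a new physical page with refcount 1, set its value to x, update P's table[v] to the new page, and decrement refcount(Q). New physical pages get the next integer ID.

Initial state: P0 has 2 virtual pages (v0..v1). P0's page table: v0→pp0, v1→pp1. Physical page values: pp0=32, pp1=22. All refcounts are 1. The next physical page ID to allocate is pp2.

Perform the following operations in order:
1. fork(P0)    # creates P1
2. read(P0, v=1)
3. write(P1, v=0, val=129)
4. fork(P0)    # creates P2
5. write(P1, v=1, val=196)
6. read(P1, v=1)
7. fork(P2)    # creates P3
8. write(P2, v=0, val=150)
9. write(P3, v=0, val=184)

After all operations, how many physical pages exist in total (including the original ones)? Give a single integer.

Op 1: fork(P0) -> P1. 2 ppages; refcounts: pp0:2 pp1:2
Op 2: read(P0, v1) -> 22. No state change.
Op 3: write(P1, v0, 129). refcount(pp0)=2>1 -> COPY to pp2. 3 ppages; refcounts: pp0:1 pp1:2 pp2:1
Op 4: fork(P0) -> P2. 3 ppages; refcounts: pp0:2 pp1:3 pp2:1
Op 5: write(P1, v1, 196). refcount(pp1)=3>1 -> COPY to pp3. 4 ppages; refcounts: pp0:2 pp1:2 pp2:1 pp3:1
Op 6: read(P1, v1) -> 196. No state change.
Op 7: fork(P2) -> P3. 4 ppages; refcounts: pp0:3 pp1:3 pp2:1 pp3:1
Op 8: write(P2, v0, 150). refcount(pp0)=3>1 -> COPY to pp4. 5 ppages; refcounts: pp0:2 pp1:3 pp2:1 pp3:1 pp4:1
Op 9: write(P3, v0, 184). refcount(pp0)=2>1 -> COPY to pp5. 6 ppages; refcounts: pp0:1 pp1:3 pp2:1 pp3:1 pp4:1 pp5:1

Answer: 6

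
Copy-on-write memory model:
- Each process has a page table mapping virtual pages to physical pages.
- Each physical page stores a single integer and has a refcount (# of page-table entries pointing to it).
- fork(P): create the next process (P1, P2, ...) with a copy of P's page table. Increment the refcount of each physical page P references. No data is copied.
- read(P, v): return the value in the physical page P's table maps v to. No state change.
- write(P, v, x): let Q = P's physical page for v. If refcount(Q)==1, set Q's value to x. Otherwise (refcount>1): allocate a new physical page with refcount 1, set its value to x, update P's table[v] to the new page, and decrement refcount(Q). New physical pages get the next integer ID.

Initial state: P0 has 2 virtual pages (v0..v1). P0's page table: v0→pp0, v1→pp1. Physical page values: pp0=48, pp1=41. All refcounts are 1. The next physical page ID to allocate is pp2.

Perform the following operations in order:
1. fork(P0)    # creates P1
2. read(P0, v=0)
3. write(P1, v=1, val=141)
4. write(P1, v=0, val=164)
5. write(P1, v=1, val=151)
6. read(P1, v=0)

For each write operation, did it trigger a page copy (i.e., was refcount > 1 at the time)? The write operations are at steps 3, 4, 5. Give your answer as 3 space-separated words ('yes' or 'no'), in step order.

Op 1: fork(P0) -> P1. 2 ppages; refcounts: pp0:2 pp1:2
Op 2: read(P0, v0) -> 48. No state change.
Op 3: write(P1, v1, 141). refcount(pp1)=2>1 -> COPY to pp2. 3 ppages; refcounts: pp0:2 pp1:1 pp2:1
Op 4: write(P1, v0, 164). refcount(pp0)=2>1 -> COPY to pp3. 4 ppages; refcounts: pp0:1 pp1:1 pp2:1 pp3:1
Op 5: write(P1, v1, 151). refcount(pp2)=1 -> write in place. 4 ppages; refcounts: pp0:1 pp1:1 pp2:1 pp3:1
Op 6: read(P1, v0) -> 164. No state change.

yes yes no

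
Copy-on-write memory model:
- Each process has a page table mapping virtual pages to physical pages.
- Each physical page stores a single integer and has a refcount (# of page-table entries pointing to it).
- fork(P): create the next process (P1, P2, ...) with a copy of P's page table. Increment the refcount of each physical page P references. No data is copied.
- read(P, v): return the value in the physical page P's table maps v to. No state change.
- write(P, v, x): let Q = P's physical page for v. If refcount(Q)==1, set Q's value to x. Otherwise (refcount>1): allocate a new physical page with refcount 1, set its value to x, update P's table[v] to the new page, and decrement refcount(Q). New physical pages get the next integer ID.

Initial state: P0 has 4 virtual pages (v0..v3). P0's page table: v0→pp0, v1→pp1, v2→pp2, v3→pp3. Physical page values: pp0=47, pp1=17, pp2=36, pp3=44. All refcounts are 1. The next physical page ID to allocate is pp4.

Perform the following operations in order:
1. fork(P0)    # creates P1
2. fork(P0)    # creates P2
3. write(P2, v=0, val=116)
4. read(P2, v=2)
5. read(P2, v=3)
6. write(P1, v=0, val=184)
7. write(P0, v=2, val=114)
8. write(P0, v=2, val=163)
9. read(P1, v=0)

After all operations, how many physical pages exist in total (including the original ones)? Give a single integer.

Answer: 7

Derivation:
Op 1: fork(P0) -> P1. 4 ppages; refcounts: pp0:2 pp1:2 pp2:2 pp3:2
Op 2: fork(P0) -> P2. 4 ppages; refcounts: pp0:3 pp1:3 pp2:3 pp3:3
Op 3: write(P2, v0, 116). refcount(pp0)=3>1 -> COPY to pp4. 5 ppages; refcounts: pp0:2 pp1:3 pp2:3 pp3:3 pp4:1
Op 4: read(P2, v2) -> 36. No state change.
Op 5: read(P2, v3) -> 44. No state change.
Op 6: write(P1, v0, 184). refcount(pp0)=2>1 -> COPY to pp5. 6 ppages; refcounts: pp0:1 pp1:3 pp2:3 pp3:3 pp4:1 pp5:1
Op 7: write(P0, v2, 114). refcount(pp2)=3>1 -> COPY to pp6. 7 ppages; refcounts: pp0:1 pp1:3 pp2:2 pp3:3 pp4:1 pp5:1 pp6:1
Op 8: write(P0, v2, 163). refcount(pp6)=1 -> write in place. 7 ppages; refcounts: pp0:1 pp1:3 pp2:2 pp3:3 pp4:1 pp5:1 pp6:1
Op 9: read(P1, v0) -> 184. No state change.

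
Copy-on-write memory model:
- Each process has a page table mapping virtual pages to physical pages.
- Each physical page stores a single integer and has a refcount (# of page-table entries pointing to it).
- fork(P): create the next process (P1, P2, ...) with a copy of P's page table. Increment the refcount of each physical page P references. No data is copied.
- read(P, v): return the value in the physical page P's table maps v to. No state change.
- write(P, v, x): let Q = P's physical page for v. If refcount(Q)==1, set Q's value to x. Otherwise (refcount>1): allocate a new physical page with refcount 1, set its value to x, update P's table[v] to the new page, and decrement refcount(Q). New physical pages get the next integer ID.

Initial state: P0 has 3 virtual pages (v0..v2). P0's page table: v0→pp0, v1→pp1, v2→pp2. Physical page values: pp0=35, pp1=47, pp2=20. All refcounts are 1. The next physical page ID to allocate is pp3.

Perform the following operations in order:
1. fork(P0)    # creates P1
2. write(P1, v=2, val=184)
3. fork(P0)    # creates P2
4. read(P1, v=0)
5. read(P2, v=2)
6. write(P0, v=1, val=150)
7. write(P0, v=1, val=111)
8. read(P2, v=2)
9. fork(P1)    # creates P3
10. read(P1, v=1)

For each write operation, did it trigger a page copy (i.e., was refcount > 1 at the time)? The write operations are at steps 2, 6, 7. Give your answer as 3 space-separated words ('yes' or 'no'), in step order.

Op 1: fork(P0) -> P1. 3 ppages; refcounts: pp0:2 pp1:2 pp2:2
Op 2: write(P1, v2, 184). refcount(pp2)=2>1 -> COPY to pp3. 4 ppages; refcounts: pp0:2 pp1:2 pp2:1 pp3:1
Op 3: fork(P0) -> P2. 4 ppages; refcounts: pp0:3 pp1:3 pp2:2 pp3:1
Op 4: read(P1, v0) -> 35. No state change.
Op 5: read(P2, v2) -> 20. No state change.
Op 6: write(P0, v1, 150). refcount(pp1)=3>1 -> COPY to pp4. 5 ppages; refcounts: pp0:3 pp1:2 pp2:2 pp3:1 pp4:1
Op 7: write(P0, v1, 111). refcount(pp4)=1 -> write in place. 5 ppages; refcounts: pp0:3 pp1:2 pp2:2 pp3:1 pp4:1
Op 8: read(P2, v2) -> 20. No state change.
Op 9: fork(P1) -> P3. 5 ppages; refcounts: pp0:4 pp1:3 pp2:2 pp3:2 pp4:1
Op 10: read(P1, v1) -> 47. No state change.

yes yes no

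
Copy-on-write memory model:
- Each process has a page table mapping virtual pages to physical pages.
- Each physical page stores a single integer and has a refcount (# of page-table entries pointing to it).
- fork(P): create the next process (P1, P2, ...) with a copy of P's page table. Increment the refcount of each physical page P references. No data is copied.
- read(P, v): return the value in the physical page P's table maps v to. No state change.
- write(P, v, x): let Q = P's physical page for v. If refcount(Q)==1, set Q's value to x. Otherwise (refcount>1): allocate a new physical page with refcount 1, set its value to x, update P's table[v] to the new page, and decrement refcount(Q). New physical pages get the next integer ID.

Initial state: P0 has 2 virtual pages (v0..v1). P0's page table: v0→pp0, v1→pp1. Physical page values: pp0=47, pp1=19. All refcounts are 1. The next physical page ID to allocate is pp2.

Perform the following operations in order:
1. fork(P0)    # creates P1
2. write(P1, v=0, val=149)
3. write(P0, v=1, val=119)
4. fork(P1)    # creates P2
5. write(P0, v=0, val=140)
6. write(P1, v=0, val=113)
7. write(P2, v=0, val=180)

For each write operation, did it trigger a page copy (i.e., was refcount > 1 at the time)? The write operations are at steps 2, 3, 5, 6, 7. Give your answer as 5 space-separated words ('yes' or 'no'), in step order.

Op 1: fork(P0) -> P1. 2 ppages; refcounts: pp0:2 pp1:2
Op 2: write(P1, v0, 149). refcount(pp0)=2>1 -> COPY to pp2. 3 ppages; refcounts: pp0:1 pp1:2 pp2:1
Op 3: write(P0, v1, 119). refcount(pp1)=2>1 -> COPY to pp3. 4 ppages; refcounts: pp0:1 pp1:1 pp2:1 pp3:1
Op 4: fork(P1) -> P2. 4 ppages; refcounts: pp0:1 pp1:2 pp2:2 pp3:1
Op 5: write(P0, v0, 140). refcount(pp0)=1 -> write in place. 4 ppages; refcounts: pp0:1 pp1:2 pp2:2 pp3:1
Op 6: write(P1, v0, 113). refcount(pp2)=2>1 -> COPY to pp4. 5 ppages; refcounts: pp0:1 pp1:2 pp2:1 pp3:1 pp4:1
Op 7: write(P2, v0, 180). refcount(pp2)=1 -> write in place. 5 ppages; refcounts: pp0:1 pp1:2 pp2:1 pp3:1 pp4:1

yes yes no yes no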